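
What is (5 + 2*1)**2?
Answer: 49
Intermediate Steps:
(5 + 2*1)**2 = (5 + 2)**2 = 7**2 = 49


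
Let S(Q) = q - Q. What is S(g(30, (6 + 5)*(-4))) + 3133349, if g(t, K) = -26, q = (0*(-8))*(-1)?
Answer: 3133375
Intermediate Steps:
q = 0 (q = 0*(-1) = 0)
S(Q) = -Q (S(Q) = 0 - Q = -Q)
S(g(30, (6 + 5)*(-4))) + 3133349 = -1*(-26) + 3133349 = 26 + 3133349 = 3133375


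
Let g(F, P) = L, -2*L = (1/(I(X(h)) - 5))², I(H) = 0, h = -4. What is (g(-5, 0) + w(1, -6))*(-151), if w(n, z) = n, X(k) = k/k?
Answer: -7399/50 ≈ -147.98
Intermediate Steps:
X(k) = 1
L = -1/50 (L = -1/(2*(0 - 5)²) = -(1/(-5))²/2 = -(-⅕)²/2 = -½*1/25 = -1/50 ≈ -0.020000)
g(F, P) = -1/50
(g(-5, 0) + w(1, -6))*(-151) = (-1/50 + 1)*(-151) = (49/50)*(-151) = -7399/50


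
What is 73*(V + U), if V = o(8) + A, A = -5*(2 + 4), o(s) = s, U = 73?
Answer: 3723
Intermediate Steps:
A = -30 (A = -5*6 = -30)
V = -22 (V = 8 - 30 = -22)
73*(V + U) = 73*(-22 + 73) = 73*51 = 3723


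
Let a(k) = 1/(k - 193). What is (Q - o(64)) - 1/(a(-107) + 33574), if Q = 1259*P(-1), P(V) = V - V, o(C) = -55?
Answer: 553970645/10072199 ≈ 55.000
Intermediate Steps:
a(k) = 1/(-193 + k)
P(V) = 0
Q = 0 (Q = 1259*0 = 0)
(Q - o(64)) - 1/(a(-107) + 33574) = (0 - 1*(-55)) - 1/(1/(-193 - 107) + 33574) = (0 + 55) - 1/(1/(-300) + 33574) = 55 - 1/(-1/300 + 33574) = 55 - 1/10072199/300 = 55 - 1*300/10072199 = 55 - 300/10072199 = 553970645/10072199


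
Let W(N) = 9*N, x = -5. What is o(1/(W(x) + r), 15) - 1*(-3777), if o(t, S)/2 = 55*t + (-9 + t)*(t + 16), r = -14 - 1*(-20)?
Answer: 5301935/1521 ≈ 3485.8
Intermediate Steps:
r = 6 (r = -14 + 20 = 6)
o(t, S) = 110*t + 2*(-9 + t)*(16 + t) (o(t, S) = 2*(55*t + (-9 + t)*(t + 16)) = 2*(55*t + (-9 + t)*(16 + t)) = 110*t + 2*(-9 + t)*(16 + t))
o(1/(W(x) + r), 15) - 1*(-3777) = (-288 + 2*(1/(9*(-5) + 6))² + 124/(9*(-5) + 6)) - 1*(-3777) = (-288 + 2*(1/(-45 + 6))² + 124/(-45 + 6)) + 3777 = (-288 + 2*(1/(-39))² + 124/(-39)) + 3777 = (-288 + 2*(-1/39)² + 124*(-1/39)) + 3777 = (-288 + 2*(1/1521) - 124/39) + 3777 = (-288 + 2/1521 - 124/39) + 3777 = -442882/1521 + 3777 = 5301935/1521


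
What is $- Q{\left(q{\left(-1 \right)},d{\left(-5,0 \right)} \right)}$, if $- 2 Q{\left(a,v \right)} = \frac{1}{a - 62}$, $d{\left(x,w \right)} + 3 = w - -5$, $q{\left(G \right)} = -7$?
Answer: $- \frac{1}{138} \approx -0.0072464$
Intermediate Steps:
$d{\left(x,w \right)} = 2 + w$ ($d{\left(x,w \right)} = -3 + \left(w - -5\right) = -3 + \left(w + 5\right) = -3 + \left(5 + w\right) = 2 + w$)
$Q{\left(a,v \right)} = - \frac{1}{2 \left(-62 + a\right)}$ ($Q{\left(a,v \right)} = - \frac{1}{2 \left(a - 62\right)} = - \frac{1}{2 \left(-62 + a\right)}$)
$- Q{\left(q{\left(-1 \right)},d{\left(-5,0 \right)} \right)} = - \frac{-1}{-124 + 2 \left(-7\right)} = - \frac{-1}{-124 - 14} = - \frac{-1}{-138} = - \frac{\left(-1\right) \left(-1\right)}{138} = \left(-1\right) \frac{1}{138} = - \frac{1}{138}$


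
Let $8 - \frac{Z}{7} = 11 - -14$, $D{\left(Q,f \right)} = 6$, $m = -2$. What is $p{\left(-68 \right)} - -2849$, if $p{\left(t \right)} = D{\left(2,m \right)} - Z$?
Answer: $2974$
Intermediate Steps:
$Z = -119$ ($Z = 56 - 7 \left(11 - -14\right) = 56 - 7 \left(11 + 14\right) = 56 - 175 = -119$)
$p{\left(t \right)} = 125$ ($p{\left(t \right)} = 6 - -119 = 6 + 119 = 125$)
$p{\left(-68 \right)} - -2849 = 125 - -2849 = 125 + 2849 = 2974$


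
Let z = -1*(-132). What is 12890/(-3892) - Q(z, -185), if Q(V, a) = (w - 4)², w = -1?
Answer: -55095/1946 ≈ -28.312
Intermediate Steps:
z = 132
Q(V, a) = 25 (Q(V, a) = (-1 - 4)² = (-5)² = 25)
12890/(-3892) - Q(z, -185) = 12890/(-3892) - 1*25 = 12890*(-1/3892) - 25 = -6445/1946 - 25 = -55095/1946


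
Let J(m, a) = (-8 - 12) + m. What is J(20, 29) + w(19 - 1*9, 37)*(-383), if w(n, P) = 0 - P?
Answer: 14171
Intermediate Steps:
J(m, a) = -20 + m
w(n, P) = -P
J(20, 29) + w(19 - 1*9, 37)*(-383) = (-20 + 20) - 1*37*(-383) = 0 - 37*(-383) = 0 + 14171 = 14171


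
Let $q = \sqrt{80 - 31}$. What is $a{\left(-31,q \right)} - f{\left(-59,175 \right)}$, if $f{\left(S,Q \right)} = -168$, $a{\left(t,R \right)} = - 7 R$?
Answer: $119$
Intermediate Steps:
$q = 7$ ($q = \sqrt{49} = 7$)
$a{\left(-31,q \right)} - f{\left(-59,175 \right)} = \left(-7\right) 7 - -168 = -49 + 168 = 119$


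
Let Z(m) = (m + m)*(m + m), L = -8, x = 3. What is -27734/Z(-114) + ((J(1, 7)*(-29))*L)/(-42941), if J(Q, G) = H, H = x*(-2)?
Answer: -559281983/1116122472 ≈ -0.50109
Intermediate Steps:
H = -6 (H = 3*(-2) = -6)
J(Q, G) = -6
Z(m) = 4*m**2 (Z(m) = (2*m)*(2*m) = 4*m**2)
-27734/Z(-114) + ((J(1, 7)*(-29))*L)/(-42941) = -27734/(4*(-114)**2) + (-6*(-29)*(-8))/(-42941) = -27734/(4*12996) + (174*(-8))*(-1/42941) = -27734/51984 - 1392*(-1/42941) = -27734*1/51984 + 1392/42941 = -13867/25992 + 1392/42941 = -559281983/1116122472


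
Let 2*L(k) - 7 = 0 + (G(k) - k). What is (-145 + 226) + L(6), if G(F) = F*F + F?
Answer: 205/2 ≈ 102.50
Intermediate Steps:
G(F) = F + F**2 (G(F) = F**2 + F = F + F**2)
L(k) = 7/2 - k/2 + k*(1 + k)/2 (L(k) = 7/2 + (0 + (k*(1 + k) - k))/2 = 7/2 + (0 + (-k + k*(1 + k)))/2 = 7/2 + (-k + k*(1 + k))/2 = 7/2 + (-k/2 + k*(1 + k)/2) = 7/2 - k/2 + k*(1 + k)/2)
(-145 + 226) + L(6) = (-145 + 226) + (7/2 + (1/2)*6**2) = 81 + (7/2 + (1/2)*36) = 81 + (7/2 + 18) = 81 + 43/2 = 205/2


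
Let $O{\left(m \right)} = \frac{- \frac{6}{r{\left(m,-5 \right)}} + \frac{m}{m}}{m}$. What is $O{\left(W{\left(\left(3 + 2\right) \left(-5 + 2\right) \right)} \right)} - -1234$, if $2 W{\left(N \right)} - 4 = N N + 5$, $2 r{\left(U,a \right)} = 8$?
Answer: $\frac{288755}{234} \approx 1234.0$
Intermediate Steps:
$r{\left(U,a \right)} = 4$ ($r{\left(U,a \right)} = \frac{1}{2} \cdot 8 = 4$)
$W{\left(N \right)} = \frac{9}{2} + \frac{N^{2}}{2}$ ($W{\left(N \right)} = 2 + \frac{N N + 5}{2} = 2 + \frac{N^{2} + 5}{2} = 2 + \frac{5 + N^{2}}{2} = 2 + \left(\frac{5}{2} + \frac{N^{2}}{2}\right) = \frac{9}{2} + \frac{N^{2}}{2}$)
$O{\left(m \right)} = - \frac{1}{2 m}$ ($O{\left(m \right)} = \frac{- \frac{6}{4} + \frac{m}{m}}{m} = \frac{\left(-6\right) \frac{1}{4} + 1}{m} = \frac{- \frac{3}{2} + 1}{m} = - \frac{1}{2 m}$)
$O{\left(W{\left(\left(3 + 2\right) \left(-5 + 2\right) \right)} \right)} - -1234 = - \frac{1}{2 \left(\frac{9}{2} + \frac{\left(\left(3 + 2\right) \left(-5 + 2\right)\right)^{2}}{2}\right)} - -1234 = - \frac{1}{2 \left(\frac{9}{2} + \frac{\left(5 \left(-3\right)\right)^{2}}{2}\right)} + 1234 = - \frac{1}{2 \left(\frac{9}{2} + \frac{\left(-15\right)^{2}}{2}\right)} + 1234 = - \frac{1}{2 \left(\frac{9}{2} + \frac{1}{2} \cdot 225\right)} + 1234 = - \frac{1}{2 \left(\frac{9}{2} + \frac{225}{2}\right)} + 1234 = - \frac{1}{2 \cdot 117} + 1234 = \left(- \frac{1}{2}\right) \frac{1}{117} + 1234 = - \frac{1}{234} + 1234 = \frac{288755}{234}$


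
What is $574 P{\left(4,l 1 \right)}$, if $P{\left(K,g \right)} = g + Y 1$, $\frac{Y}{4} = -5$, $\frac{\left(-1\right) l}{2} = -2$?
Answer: $-9184$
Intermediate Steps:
$l = 4$ ($l = \left(-2\right) \left(-2\right) = 4$)
$Y = -20$ ($Y = 4 \left(-5\right) = -20$)
$P{\left(K,g \right)} = -20 + g$ ($P{\left(K,g \right)} = g - 20 = -20 + g$)
$574 P{\left(4,l 1 \right)} = 574 \left(-20 + 4 \cdot 1\right) = 574 \left(-20 + 4\right) = 574 \left(-16\right) = -9184$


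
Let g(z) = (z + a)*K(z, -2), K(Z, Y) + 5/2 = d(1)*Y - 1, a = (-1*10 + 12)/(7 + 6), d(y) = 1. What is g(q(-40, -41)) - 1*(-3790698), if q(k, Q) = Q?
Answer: 98563989/26 ≈ 3.7909e+6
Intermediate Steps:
a = 2/13 (a = (-10 + 12)/13 = 2*(1/13) = 2/13 ≈ 0.15385)
K(Z, Y) = -7/2 + Y (K(Z, Y) = -5/2 + (1*Y - 1) = -5/2 + (Y - 1) = -5/2 + (-1 + Y) = -7/2 + Y)
g(z) = -11/13 - 11*z/2 (g(z) = (z + 2/13)*(-7/2 - 2) = (2/13 + z)*(-11/2) = -11/13 - 11*z/2)
g(q(-40, -41)) - 1*(-3790698) = (-11/13 - 11/2*(-41)) - 1*(-3790698) = (-11/13 + 451/2) + 3790698 = 5841/26 + 3790698 = 98563989/26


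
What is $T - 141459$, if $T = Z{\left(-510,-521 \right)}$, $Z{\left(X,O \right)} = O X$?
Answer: $124251$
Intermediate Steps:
$T = 265710$ ($T = \left(-521\right) \left(-510\right) = 265710$)
$T - 141459 = 265710 - 141459 = 124251$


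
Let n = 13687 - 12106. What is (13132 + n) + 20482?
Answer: 35195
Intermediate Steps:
n = 1581
(13132 + n) + 20482 = (13132 + 1581) + 20482 = 14713 + 20482 = 35195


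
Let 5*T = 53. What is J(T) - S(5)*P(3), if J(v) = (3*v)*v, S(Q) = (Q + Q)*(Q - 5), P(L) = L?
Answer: 8427/25 ≈ 337.08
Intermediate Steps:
T = 53/5 (T = (⅕)*53 = 53/5 ≈ 10.600)
S(Q) = 2*Q*(-5 + Q) (S(Q) = (2*Q)*(-5 + Q) = 2*Q*(-5 + Q))
J(v) = 3*v²
J(T) - S(5)*P(3) = 3*(53/5)² - 2*5*(-5 + 5)*3 = 3*(2809/25) - 2*5*0*3 = 8427/25 - 0*3 = 8427/25 - 1*0 = 8427/25 + 0 = 8427/25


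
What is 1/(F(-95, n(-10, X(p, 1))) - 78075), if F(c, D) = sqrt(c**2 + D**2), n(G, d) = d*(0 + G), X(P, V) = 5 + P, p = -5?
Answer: -1/77980 ≈ -1.2824e-5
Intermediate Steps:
n(G, d) = G*d (n(G, d) = d*G = G*d)
F(c, D) = sqrt(D**2 + c**2)
1/(F(-95, n(-10, X(p, 1))) - 78075) = 1/(sqrt((-10*(5 - 5))**2 + (-95)**2) - 78075) = 1/(sqrt((-10*0)**2 + 9025) - 78075) = 1/(sqrt(0**2 + 9025) - 78075) = 1/(sqrt(0 + 9025) - 78075) = 1/(sqrt(9025) - 78075) = 1/(95 - 78075) = 1/(-77980) = -1/77980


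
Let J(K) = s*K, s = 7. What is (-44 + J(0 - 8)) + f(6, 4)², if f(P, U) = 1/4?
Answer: -1599/16 ≈ -99.938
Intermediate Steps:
J(K) = 7*K
f(P, U) = ¼ (f(P, U) = 1*(¼) = ¼)
(-44 + J(0 - 8)) + f(6, 4)² = (-44 + 7*(0 - 8)) + (¼)² = (-44 + 7*(-8)) + 1/16 = (-44 - 56) + 1/16 = -100 + 1/16 = -1599/16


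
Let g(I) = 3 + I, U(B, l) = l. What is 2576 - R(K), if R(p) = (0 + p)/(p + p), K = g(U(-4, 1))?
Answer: 5151/2 ≈ 2575.5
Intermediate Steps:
K = 4 (K = 3 + 1 = 4)
R(p) = 1/2 (R(p) = p/((2*p)) = p*(1/(2*p)) = 1/2)
2576 - R(K) = 2576 - 1*1/2 = 2576 - 1/2 = 5151/2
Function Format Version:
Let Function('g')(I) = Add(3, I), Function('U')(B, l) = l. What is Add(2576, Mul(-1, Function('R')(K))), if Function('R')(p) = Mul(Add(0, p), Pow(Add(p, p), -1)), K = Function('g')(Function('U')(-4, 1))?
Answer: Rational(5151, 2) ≈ 2575.5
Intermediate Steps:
K = 4 (K = Add(3, 1) = 4)
Function('R')(p) = Rational(1, 2) (Function('R')(p) = Mul(p, Pow(Mul(2, p), -1)) = Mul(p, Mul(Rational(1, 2), Pow(p, -1))) = Rational(1, 2))
Add(2576, Mul(-1, Function('R')(K))) = Add(2576, Mul(-1, Rational(1, 2))) = Add(2576, Rational(-1, 2)) = Rational(5151, 2)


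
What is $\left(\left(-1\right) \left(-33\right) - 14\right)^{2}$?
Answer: $361$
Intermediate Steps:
$\left(\left(-1\right) \left(-33\right) - 14\right)^{2} = \left(33 - 14\right)^{2} = 19^{2} = 361$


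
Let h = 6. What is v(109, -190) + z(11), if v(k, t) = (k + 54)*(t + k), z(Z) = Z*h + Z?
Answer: -13126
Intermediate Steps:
z(Z) = 7*Z (z(Z) = Z*6 + Z = 6*Z + Z = 7*Z)
v(k, t) = (54 + k)*(k + t)
v(109, -190) + z(11) = (109² + 54*109 + 54*(-190) + 109*(-190)) + 7*11 = (11881 + 5886 - 10260 - 20710) + 77 = -13203 + 77 = -13126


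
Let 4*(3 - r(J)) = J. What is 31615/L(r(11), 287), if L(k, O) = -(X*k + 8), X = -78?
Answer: 63230/23 ≈ 2749.1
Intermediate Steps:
r(J) = 3 - J/4
L(k, O) = -8 + 78*k (L(k, O) = -(-78*k + 8) = -(8 - 78*k) = -8 + 78*k)
31615/L(r(11), 287) = 31615/(-8 + 78*(3 - ¼*11)) = 31615/(-8 + 78*(3 - 11/4)) = 31615/(-8 + 78*(¼)) = 31615/(-8 + 39/2) = 31615/(23/2) = 31615*(2/23) = 63230/23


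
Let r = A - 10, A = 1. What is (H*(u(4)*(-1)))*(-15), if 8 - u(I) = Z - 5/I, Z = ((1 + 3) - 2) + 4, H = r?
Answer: -1755/4 ≈ -438.75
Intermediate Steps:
r = -9 (r = 1 - 10 = -9)
H = -9
Z = 6 (Z = (4 - 2) + 4 = 2 + 4 = 6)
u(I) = 2 + 5/I (u(I) = 8 - (6 - 5/I) = 8 + (-6 + 5/I) = 2 + 5/I)
(H*(u(4)*(-1)))*(-15) = -9*(2 + 5/4)*(-1)*(-15) = -117*(-1)/4*(-15) = -9*(-13/4)*(-15) = (117/4)*(-15) = -1755/4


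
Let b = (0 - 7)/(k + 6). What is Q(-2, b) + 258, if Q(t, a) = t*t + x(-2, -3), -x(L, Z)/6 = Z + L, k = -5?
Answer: 292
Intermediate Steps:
x(L, Z) = -6*L - 6*Z (x(L, Z) = -6*(Z + L) = -6*(L + Z) = -6*L - 6*Z)
b = -7 (b = (0 - 7)/(-5 + 6) = -7/1 = -7*1 = -7)
Q(t, a) = 30 + t² (Q(t, a) = t*t + (-6*(-2) - 6*(-3)) = t² + (12 + 18) = t² + 30 = 30 + t²)
Q(-2, b) + 258 = (30 + (-2)²) + 258 = (30 + 4) + 258 = 34 + 258 = 292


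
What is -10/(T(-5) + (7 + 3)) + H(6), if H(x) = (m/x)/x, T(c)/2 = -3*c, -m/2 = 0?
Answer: -¼ ≈ -0.25000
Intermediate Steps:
m = 0 (m = -2*0 = 0)
T(c) = -6*c (T(c) = 2*(-3*c) = -6*c)
H(x) = 0 (H(x) = (0/x)/x = 0/x = 0)
-10/(T(-5) + (7 + 3)) + H(6) = -10/(-6*(-5) + (7 + 3)) + 0 = -10/(30 + 10) + 0 = -10/40 + 0 = -10*1/40 + 0 = -¼ + 0 = -¼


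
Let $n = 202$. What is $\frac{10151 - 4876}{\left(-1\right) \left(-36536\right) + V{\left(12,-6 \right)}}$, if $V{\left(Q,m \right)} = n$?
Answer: $\frac{5275}{36738} \approx 0.14358$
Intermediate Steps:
$V{\left(Q,m \right)} = 202$
$\frac{10151 - 4876}{\left(-1\right) \left(-36536\right) + V{\left(12,-6 \right)}} = \frac{10151 - 4876}{\left(-1\right) \left(-36536\right) + 202} = \frac{10151 - 4876}{36536 + 202} = \frac{10151 - 4876}{36738} = 5275 \cdot \frac{1}{36738} = \frac{5275}{36738}$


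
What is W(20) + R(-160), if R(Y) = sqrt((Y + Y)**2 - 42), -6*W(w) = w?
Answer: -10/3 + sqrt(102358) ≈ 316.60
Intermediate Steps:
W(w) = -w/6
R(Y) = sqrt(-42 + 4*Y**2) (R(Y) = sqrt((2*Y)**2 - 42) = sqrt(4*Y**2 - 42) = sqrt(-42 + 4*Y**2))
W(20) + R(-160) = -1/6*20 + sqrt(-42 + 4*(-160)**2) = -10/3 + sqrt(-42 + 4*25600) = -10/3 + sqrt(-42 + 102400) = -10/3 + sqrt(102358)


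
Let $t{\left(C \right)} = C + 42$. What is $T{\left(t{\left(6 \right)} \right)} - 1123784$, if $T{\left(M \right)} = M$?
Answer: $-1123736$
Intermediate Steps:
$t{\left(C \right)} = 42 + C$
$T{\left(t{\left(6 \right)} \right)} - 1123784 = \left(42 + 6\right) - 1123784 = 48 - 1123784 = -1123736$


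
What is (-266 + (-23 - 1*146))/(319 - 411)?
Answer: 435/92 ≈ 4.7283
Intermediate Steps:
(-266 + (-23 - 1*146))/(319 - 411) = (-266 + (-23 - 146))/(-92) = (-266 - 169)*(-1/92) = -435*(-1/92) = 435/92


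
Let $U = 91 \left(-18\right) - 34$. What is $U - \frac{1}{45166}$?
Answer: $- \frac{75517553}{45166} \approx -1672.0$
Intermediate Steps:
$U = -1672$ ($U = -1638 - 34 = -1672$)
$U - \frac{1}{45166} = -1672 - \frac{1}{45166} = - \frac{75517553}{45166}$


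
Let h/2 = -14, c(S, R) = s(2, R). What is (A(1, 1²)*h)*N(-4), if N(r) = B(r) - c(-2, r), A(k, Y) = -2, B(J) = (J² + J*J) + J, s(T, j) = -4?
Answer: 1792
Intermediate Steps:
c(S, R) = -4
B(J) = J + 2*J² (B(J) = (J² + J²) + J = 2*J² + J = J + 2*J²)
N(r) = 4 + r*(1 + 2*r) (N(r) = r*(1 + 2*r) - 1*(-4) = r*(1 + 2*r) + 4 = 4 + r*(1 + 2*r))
h = -28 (h = 2*(-14) = -28)
(A(1, 1²)*h)*N(-4) = (-2*(-28))*(4 - 4*(1 + 2*(-4))) = 56*(4 - 4*(1 - 8)) = 56*(4 - 4*(-7)) = 56*(4 + 28) = 56*32 = 1792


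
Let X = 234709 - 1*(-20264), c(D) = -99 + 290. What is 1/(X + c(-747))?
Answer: 1/255164 ≈ 3.9190e-6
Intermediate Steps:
c(D) = 191
X = 254973 (X = 234709 + 20264 = 254973)
1/(X + c(-747)) = 1/(254973 + 191) = 1/255164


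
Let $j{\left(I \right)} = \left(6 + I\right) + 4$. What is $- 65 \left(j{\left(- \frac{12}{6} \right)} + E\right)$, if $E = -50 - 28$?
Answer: $4550$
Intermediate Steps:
$E = -78$ ($E = -50 - 28 = -78$)
$j{\left(I \right)} = 10 + I$
$- 65 \left(j{\left(- \frac{12}{6} \right)} + E\right) = - 65 \left(\left(10 - \frac{12}{6}\right) - 78\right) = - 65 \left(\left(10 - 2\right) - 78\right) = - 65 \left(8 - 78\right) = \left(-65\right) \left(-70\right) = 4550$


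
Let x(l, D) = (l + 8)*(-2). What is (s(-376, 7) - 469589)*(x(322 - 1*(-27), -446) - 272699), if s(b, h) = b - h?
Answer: 128496454436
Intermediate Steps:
x(l, D) = -16 - 2*l (x(l, D) = (8 + l)*(-2) = -16 - 2*l)
(s(-376, 7) - 469589)*(x(322 - 1*(-27), -446) - 272699) = ((-376 - 1*7) - 469589)*((-16 - 2*(322 - 1*(-27))) - 272699) = ((-376 - 7) - 469589)*((-16 - 2*(322 + 27)) - 272699) = (-383 - 469589)*((-16 - 2*349) - 272699) = -469972*((-16 - 698) - 272699) = -469972*(-714 - 272699) = -469972*(-273413) = 128496454436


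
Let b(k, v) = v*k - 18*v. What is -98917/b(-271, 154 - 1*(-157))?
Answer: 98917/89879 ≈ 1.1006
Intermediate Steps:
b(k, v) = -18*v + k*v (b(k, v) = k*v - 18*v = -18*v + k*v)
-98917/b(-271, 154 - 1*(-157)) = -98917*1/((-18 - 271)*(154 - 1*(-157))) = -98917*(-1/(289*(154 + 157))) = -98917/(311*(-289)) = -98917/(-89879) = -98917*(-1/89879) = 98917/89879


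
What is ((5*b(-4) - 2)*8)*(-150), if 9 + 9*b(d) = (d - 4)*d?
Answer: -38800/3 ≈ -12933.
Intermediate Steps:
b(d) = -1 + d*(-4 + d)/9 (b(d) = -1 + ((d - 4)*d)/9 = -1 + ((-4 + d)*d)/9 = -1 + (d*(-4 + d))/9 = -1 + d*(-4 + d)/9)
((5*b(-4) - 2)*8)*(-150) = ((5*(-1 - 4/9*(-4) + (⅑)*(-4)²) - 2)*8)*(-150) = ((5*(-1 + 16/9 + (⅑)*16) - 2)*8)*(-150) = ((5*(-1 + 16/9 + 16/9) - 2)*8)*(-150) = ((5*(23/9) - 2)*8)*(-150) = ((115/9 - 2)*8)*(-150) = ((97/9)*8)*(-150) = (776/9)*(-150) = -38800/3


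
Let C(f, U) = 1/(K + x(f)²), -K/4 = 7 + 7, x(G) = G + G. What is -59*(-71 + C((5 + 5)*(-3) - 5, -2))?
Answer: 20291457/4844 ≈ 4189.0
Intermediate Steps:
x(G) = 2*G
K = -56 (K = -4*(7 + 7) = -4*14 = -56)
C(f, U) = 1/(-56 + 4*f²) (C(f, U) = 1/(-56 + (2*f)²) = 1/(-56 + 4*f²))
-59*(-71 + C((5 + 5)*(-3) - 5, -2)) = -59*(-71 + 1/(4*(-14 + ((5 + 5)*(-3) - 5)²))) = -59*(-71 + 1/(4*(-14 + (10*(-3) - 5)²))) = -59*(-71 + 1/(4*(-14 + (-30 - 5)²))) = -59*(-71 + 1/(4*(-14 + (-35)²))) = -59*(-71 + 1/(4*(-14 + 1225))) = -59*(-71 + (¼)/1211) = -59*(-71 + (¼)*(1/1211)) = -59*(-71 + 1/4844) = -59*(-343923/4844) = 20291457/4844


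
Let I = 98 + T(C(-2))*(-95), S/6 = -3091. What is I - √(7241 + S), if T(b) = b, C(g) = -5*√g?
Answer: 98 - I*√11305 + 475*I*√2 ≈ 98.0 + 565.43*I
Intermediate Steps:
S = -18546 (S = 6*(-3091) = -18546)
I = 98 + 475*I*√2 (I = 98 - 5*I*√2*(-95) = 98 + 475*I*√2 ≈ 98.0 + 671.75*I)
I - √(7241 + S) = (98 + 475*I*√2) - √(7241 - 18546) = (98 + 475*I*√2) - √(-11305) = (98 + 475*I*√2) - I*√11305 = 98 - I*√11305 + 475*I*√2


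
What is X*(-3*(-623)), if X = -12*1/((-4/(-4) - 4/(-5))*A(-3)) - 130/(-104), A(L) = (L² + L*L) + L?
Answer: 18067/12 ≈ 1505.6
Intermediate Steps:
A(L) = L + 2*L² (A(L) = (L² + L²) + L = 2*L² + L = L + 2*L²)
X = 29/36 (X = -12*(-1/(3*(1 + 2*(-3))*(-4/(-4) - 4/(-5)))) - 130/(-104) = -12*(-1/(3*(1 - 6)*(-4*(-¼) - 4*(-⅕)))) - 130*(-1/104) = -12*1/(15*(1 + ⅘)) + 5/4 = -12/((9/5)*15) + 5/4 = -12/27 + 5/4 = -12*1/27 + 5/4 = -4/9 + 5/4 = 29/36 ≈ 0.80556)
X*(-3*(-623)) = 29*(-3*(-623))/36 = (29/36)*1869 = 18067/12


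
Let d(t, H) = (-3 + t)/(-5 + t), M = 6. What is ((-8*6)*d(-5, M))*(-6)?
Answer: 1152/5 ≈ 230.40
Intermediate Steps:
d(t, H) = (-3 + t)/(-5 + t)
((-8*6)*d(-5, M))*(-6) = ((-8*6)*((-3 - 5)/(-5 - 5)))*(-6) = -48*(-8)/(-10)*(-6) = -(-24)*(-8)/5*(-6) = -48*⅘*(-6) = -192/5*(-6) = 1152/5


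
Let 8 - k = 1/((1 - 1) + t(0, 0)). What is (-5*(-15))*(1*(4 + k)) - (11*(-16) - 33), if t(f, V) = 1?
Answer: 1034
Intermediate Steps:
k = 7 (k = 8 - 1/((1 - 1) + 1) = 8 - 1/(0 + 1) = 8 - 1/1 = 8 - 1*1 = 8 - 1 = 7)
(-5*(-15))*(1*(4 + k)) - (11*(-16) - 33) = (-5*(-15))*(1*(4 + 7)) - (11*(-16) - 33) = 75*(1*11) - (-176 - 33) = 75*11 - 1*(-209) = 825 + 209 = 1034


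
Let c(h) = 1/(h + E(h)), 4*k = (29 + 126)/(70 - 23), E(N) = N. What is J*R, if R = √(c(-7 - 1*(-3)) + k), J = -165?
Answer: -165*√24722/188 ≈ -138.00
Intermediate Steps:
k = 155/188 (k = ((29 + 126)/(70 - 23))/4 = (155/47)/4 = (155*(1/47))/4 = (¼)*(155/47) = 155/188 ≈ 0.82447)
c(h) = 1/(2*h) (c(h) = 1/(h + h) = 1/(2*h))
R = √24722/188 (R = √(1/(2*(-7 - 1*(-3))) + 155/188) = √(1/(2*(-7 + 3)) + 155/188) = √((½)/(-4) + 155/188) = √((½)*(-¼) + 155/188) = √(-⅛ + 155/188) = √(263/376) = √24722/188 ≈ 0.83634)
J*R = -165*√24722/188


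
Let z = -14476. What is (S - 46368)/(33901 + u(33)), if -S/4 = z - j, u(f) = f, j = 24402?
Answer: 54572/16967 ≈ 3.2164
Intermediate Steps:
S = 155512 (S = -4*(-14476 - 1*24402) = -4*(-14476 - 24402) = -4*(-38878) = 155512)
(S - 46368)/(33901 + u(33)) = (155512 - 46368)/(33901 + 33) = 109144/33934 = 109144*(1/33934) = 54572/16967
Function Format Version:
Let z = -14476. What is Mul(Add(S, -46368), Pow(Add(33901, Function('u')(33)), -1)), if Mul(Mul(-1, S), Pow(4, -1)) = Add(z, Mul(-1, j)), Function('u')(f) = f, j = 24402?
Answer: Rational(54572, 16967) ≈ 3.2164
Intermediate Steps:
S = 155512 (S = Mul(-4, Add(-14476, Mul(-1, 24402))) = Mul(-4, Add(-14476, -24402)) = Mul(-4, -38878) = 155512)
Mul(Add(S, -46368), Pow(Add(33901, Function('u')(33)), -1)) = Mul(Add(155512, -46368), Pow(Add(33901, 33), -1)) = Mul(109144, Pow(33934, -1)) = Mul(109144, Rational(1, 33934)) = Rational(54572, 16967)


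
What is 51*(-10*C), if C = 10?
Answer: -5100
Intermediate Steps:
51*(-10*C) = 51*(-10*10) = 51*(-100) = -5100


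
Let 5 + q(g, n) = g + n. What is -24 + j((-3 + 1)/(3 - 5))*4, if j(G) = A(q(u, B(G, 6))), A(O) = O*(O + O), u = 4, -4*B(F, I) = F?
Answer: -23/2 ≈ -11.500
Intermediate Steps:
B(F, I) = -F/4
q(g, n) = -5 + g + n (q(g, n) = -5 + (g + n) = -5 + g + n)
A(O) = 2*O² (A(O) = O*(2*O) = 2*O²)
j(G) = 2*(-1 - G/4)² (j(G) = 2*(-5 + 4 - G/4)² = 2*(-1 - G/4)²)
-24 + j((-3 + 1)/(3 - 5))*4 = -24 + ((4 + (-3 + 1)/(3 - 5))²/8)*4 = -24 + ((4 - 2/(-2))²/8)*4 = -24 + ((4 - 2*(-½))²/8)*4 = -24 + ((4 + 1)²/8)*4 = -24 + ((⅛)*5²)*4 = -24 + ((⅛)*25)*4 = -24 + (25/8)*4 = -24 + 25/2 = -23/2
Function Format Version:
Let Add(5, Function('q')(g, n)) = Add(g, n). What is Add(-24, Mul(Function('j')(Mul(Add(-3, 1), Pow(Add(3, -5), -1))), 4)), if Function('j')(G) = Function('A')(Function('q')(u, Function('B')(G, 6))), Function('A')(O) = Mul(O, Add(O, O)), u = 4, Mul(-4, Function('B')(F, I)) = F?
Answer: Rational(-23, 2) ≈ -11.500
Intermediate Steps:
Function('B')(F, I) = Mul(Rational(-1, 4), F)
Function('q')(g, n) = Add(-5, g, n) (Function('q')(g, n) = Add(-5, Add(g, n)) = Add(-5, g, n))
Function('A')(O) = Mul(2, Pow(O, 2)) (Function('A')(O) = Mul(O, Mul(2, O)) = Mul(2, Pow(O, 2)))
Function('j')(G) = Mul(2, Pow(Add(-1, Mul(Rational(-1, 4), G)), 2)) (Function('j')(G) = Mul(2, Pow(Add(-5, 4, Mul(Rational(-1, 4), G)), 2)) = Mul(2, Pow(Add(-1, Mul(Rational(-1, 4), G)), 2)))
Add(-24, Mul(Function('j')(Mul(Add(-3, 1), Pow(Add(3, -5), -1))), 4)) = Add(-24, Mul(Mul(Rational(1, 8), Pow(Add(4, Mul(Add(-3, 1), Pow(Add(3, -5), -1))), 2)), 4)) = Add(-24, Mul(Mul(Rational(1, 8), Pow(Add(4, Mul(-2, Pow(-2, -1))), 2)), 4)) = Add(-24, Mul(Mul(Rational(1, 8), Pow(Add(4, Mul(-2, Rational(-1, 2))), 2)), 4)) = Add(-24, Mul(Mul(Rational(1, 8), Pow(Add(4, 1), 2)), 4)) = Add(-24, Mul(Mul(Rational(1, 8), Pow(5, 2)), 4)) = Add(-24, Mul(Mul(Rational(1, 8), 25), 4)) = Add(-24, Mul(Rational(25, 8), 4)) = Add(-24, Rational(25, 2)) = Rational(-23, 2)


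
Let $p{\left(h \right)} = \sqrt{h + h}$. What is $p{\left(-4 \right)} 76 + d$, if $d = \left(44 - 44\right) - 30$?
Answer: $-30 + 152 i \sqrt{2} \approx -30.0 + 214.96 i$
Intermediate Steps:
$p{\left(h \right)} = \sqrt{2} \sqrt{h}$ ($p{\left(h \right)} = \sqrt{2 h} = \sqrt{2} \sqrt{h}$)
$d = -30$ ($d = 0 - 30 = -30$)
$p{\left(-4 \right)} 76 + d = \sqrt{2} \sqrt{-4} \cdot 76 - 30 = \sqrt{2} \cdot 2 i 76 - 30 = 2 i \sqrt{2} \cdot 76 - 30 = 152 i \sqrt{2} - 30 = -30 + 152 i \sqrt{2}$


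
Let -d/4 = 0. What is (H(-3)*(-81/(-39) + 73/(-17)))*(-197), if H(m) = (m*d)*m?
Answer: 0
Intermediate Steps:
d = 0 (d = -4*0 = 0)
H(m) = 0 (H(m) = (m*0)*m = 0*m = 0)
(H(-3)*(-81/(-39) + 73/(-17)))*(-197) = (0*(-81/(-39) + 73/(-17)))*(-197) = (0*(-81*(-1/39) + 73*(-1/17)))*(-197) = (0*(27/13 - 73/17))*(-197) = (0*(-490/221))*(-197) = 0*(-197) = 0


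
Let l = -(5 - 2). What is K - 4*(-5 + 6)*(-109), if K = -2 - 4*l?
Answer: 446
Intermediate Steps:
l = -3 (l = -1*3 = -3)
K = 10 (K = -2 - 4*(-3) = -2 + 12 = 10)
K - 4*(-5 + 6)*(-109) = 10 - 4*(-5 + 6)*(-109) = 10 - 4*1*(-109) = 10 - 4*(-109) = 10 + 436 = 446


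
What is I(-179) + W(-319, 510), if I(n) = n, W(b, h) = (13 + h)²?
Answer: 273350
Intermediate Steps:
I(-179) + W(-319, 510) = -179 + (13 + 510)² = -179 + 523² = -179 + 273529 = 273350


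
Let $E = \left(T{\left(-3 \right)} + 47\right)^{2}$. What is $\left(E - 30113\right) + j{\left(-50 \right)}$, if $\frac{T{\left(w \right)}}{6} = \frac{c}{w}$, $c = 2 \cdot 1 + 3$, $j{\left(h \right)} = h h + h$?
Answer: $-26294$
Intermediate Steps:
$j{\left(h \right)} = h + h^{2}$ ($j{\left(h \right)} = h^{2} + h = h + h^{2}$)
$c = 5$ ($c = 2 + 3 = 5$)
$T{\left(w \right)} = \frac{30}{w}$ ($T{\left(w \right)} = 6 \frac{5}{w} = \frac{30}{w}$)
$E = 1369$ ($E = \left(\frac{30}{-3} + 47\right)^{2} = \left(30 \left(- \frac{1}{3}\right) + 47\right)^{2} = \left(-10 + 47\right)^{2} = 37^{2} = 1369$)
$\left(E - 30113\right) + j{\left(-50 \right)} = \left(1369 - 30113\right) - 50 \left(1 - 50\right) = -28744 - -2450 = -28744 + 2450 = -26294$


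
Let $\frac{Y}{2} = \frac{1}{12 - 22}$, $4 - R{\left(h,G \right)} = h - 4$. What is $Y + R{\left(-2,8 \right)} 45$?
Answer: $\frac{2249}{5} \approx 449.8$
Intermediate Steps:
$R{\left(h,G \right)} = 8 - h$ ($R{\left(h,G \right)} = 4 - \left(h - 4\right) = 4 - \left(-4 + h\right) = 8 - h$)
$Y = - \frac{1}{5}$ ($Y = \frac{2}{12 - 22} = \frac{2}{-10} = 2 \left(- \frac{1}{10}\right) = - \frac{1}{5} \approx -0.2$)
$Y + R{\left(-2,8 \right)} 45 = - \frac{1}{5} + \left(8 - -2\right) 45 = - \frac{1}{5} + \left(8 + 2\right) 45 = - \frac{1}{5} + 10 \cdot 45 = - \frac{1}{5} + 450 = \frac{2249}{5}$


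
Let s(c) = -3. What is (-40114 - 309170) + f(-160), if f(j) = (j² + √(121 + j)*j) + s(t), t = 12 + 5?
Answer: -323687 - 160*I*√39 ≈ -3.2369e+5 - 999.2*I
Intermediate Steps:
t = 17
f(j) = -3 + j² + j*√(121 + j) (f(j) = (j² + √(121 + j)*j) - 3 = (j² + j*√(121 + j)) - 3 = -3 + j² + j*√(121 + j))
(-40114 - 309170) + f(-160) = (-40114 - 309170) + (-3 + (-160)² - 160*√(121 - 160)) = -349284 + (-3 + 25600 - 160*I*√39) = -349284 + (25597 - 160*I*√39) = -323687 - 160*I*√39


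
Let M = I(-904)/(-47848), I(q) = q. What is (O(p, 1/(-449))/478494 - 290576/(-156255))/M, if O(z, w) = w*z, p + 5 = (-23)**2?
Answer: 5657334731845726/57476626309665 ≈ 98.428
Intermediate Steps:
p = 524 (p = -5 + (-23)**2 = -5 + 529 = 524)
M = 113/5981 (M = -904/(-47848) = -904*(-1/47848) = 113/5981 ≈ 0.018893)
(O(p, 1/(-449))/478494 - 290576/(-156255))/M = ((524/(-449))/478494 - 290576/(-156255))/(113/5981) = (-1/449*524*(1/478494) - 290576*(-1/156255))*(5981/113) = (-524/449*1/478494 + 26416/14205)*(5981/113) = (-262/107421903 + 26416/14205)*(5981/113) = (945884422646/508642710705)*(5981/113) = 5657334731845726/57476626309665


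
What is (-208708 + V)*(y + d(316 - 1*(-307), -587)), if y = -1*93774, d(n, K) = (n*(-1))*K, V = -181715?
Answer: -106166555121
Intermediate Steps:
d(n, K) = -K*n (d(n, K) = (-n)*K = -K*n)
y = -93774
(-208708 + V)*(y + d(316 - 1*(-307), -587)) = (-208708 - 181715)*(-93774 - 1*(-587)*(316 - 1*(-307))) = -390423*(-93774 - 1*(-587)*(316 + 307)) = -390423*(-93774 - 1*(-587)*623) = -390423*(-93774 + 365701) = -390423*271927 = -106166555121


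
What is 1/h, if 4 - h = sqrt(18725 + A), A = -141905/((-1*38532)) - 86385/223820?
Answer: -45390696/212341044169 - 247*sqrt(39529204893258)/212341044169 ≈ -0.0075272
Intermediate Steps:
A = 37411303/11347674 (A = -141905/(-38532) - 86385*1/223820 = -141905*(-1/38532) - 17277/44764 = 141905/38532 - 17277/44764 = 37411303/11347674 ≈ 3.2968)
h = 4 - sqrt(39529204893258)/45942 (h = 4 - sqrt(18725 + 37411303/11347674) = 4 - sqrt(212522606953/11347674) = 4 - sqrt(39529204893258)/45942 ≈ -132.85)
1/h = 1/(4 - sqrt(39529204893258)/45942)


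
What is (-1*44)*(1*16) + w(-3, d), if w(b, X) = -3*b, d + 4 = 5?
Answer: -695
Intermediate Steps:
d = 1 (d = -4 + 5 = 1)
(-1*44)*(1*16) + w(-3, d) = (-1*44)*(1*16) - 3*(-3) = -44*16 + 9 = -704 + 9 = -695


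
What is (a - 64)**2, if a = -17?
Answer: 6561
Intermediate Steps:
(a - 64)**2 = (-17 - 64)**2 = (-81)**2 = 6561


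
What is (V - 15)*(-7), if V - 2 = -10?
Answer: 161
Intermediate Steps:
V = -8 (V = 2 - 10 = -8)
(V - 15)*(-7) = (-8 - 15)*(-7) = -23*(-7) = 161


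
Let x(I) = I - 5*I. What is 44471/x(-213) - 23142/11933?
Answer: 510955459/10166916 ≈ 50.257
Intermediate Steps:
x(I) = -4*I
44471/x(-213) - 23142/11933 = 44471/((-4*(-213))) - 23142/11933 = 44471/852 - 23142*1/11933 = 44471*(1/852) - 23142/11933 = 44471/852 - 23142/11933 = 510955459/10166916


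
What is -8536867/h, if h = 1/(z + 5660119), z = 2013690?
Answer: -65510286816403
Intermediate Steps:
h = 1/7673809 (h = 1/(2013690 + 5660119) = 1/7673809 ≈ 1.3031e-7)
-8536867/h = -8536867/1/7673809 = -8536867*7673809 = -65510286816403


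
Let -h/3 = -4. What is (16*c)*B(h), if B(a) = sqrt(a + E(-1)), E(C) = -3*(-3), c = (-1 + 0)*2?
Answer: -32*sqrt(21) ≈ -146.64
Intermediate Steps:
h = 12 (h = -3*(-4) = 12)
c = -2 (c = -1*2 = -2)
E(C) = 9
B(a) = sqrt(9 + a) (B(a) = sqrt(a + 9) = sqrt(9 + a))
(16*c)*B(h) = (16*(-2))*sqrt(9 + 12) = -32*sqrt(21)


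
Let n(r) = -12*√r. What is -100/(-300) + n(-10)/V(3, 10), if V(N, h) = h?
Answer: ⅓ - 6*I*√10/5 ≈ 0.33333 - 3.7947*I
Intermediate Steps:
-100/(-300) + n(-10)/V(3, 10) = -100/(-300) - 12*I*√10/10 = -100*(-1/300) - 12*I*√10*(⅒) = ⅓ - 12*I*√10*(⅒) = ⅓ - 6*I*√10/5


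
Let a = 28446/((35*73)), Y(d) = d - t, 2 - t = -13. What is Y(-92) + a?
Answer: -244939/2555 ≈ -95.867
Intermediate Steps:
t = 15 (t = 2 - 1*(-13) = 2 + 13 = 15)
Y(d) = -15 + d (Y(d) = d - 1*15 = d - 15 = -15 + d)
a = 28446/2555 ≈ 11.133
Y(-92) + a = (-15 - 92) + 28446/2555 = -107 + 28446/2555 = -244939/2555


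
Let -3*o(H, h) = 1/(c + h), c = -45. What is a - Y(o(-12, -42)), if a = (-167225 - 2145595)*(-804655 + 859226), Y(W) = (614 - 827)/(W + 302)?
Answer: -9948479433985467/78823 ≈ -1.2621e+11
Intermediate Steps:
o(H, h) = -1/(3*(-45 + h))
Y(W) = -213/(302 + W)
a = -126212900220 (a = -2312820*54571 = -126212900220)
a - Y(o(-12, -42)) = -126212900220 - (-213)/(302 - 1/(-135 + 3*(-42))) = -126212900220 - (-213)/(302 - 1/(-135 - 126)) = -126212900220 - (-213)/(302 - 1/(-261)) = -126212900220 - (-213)/(302 - 1*(-1/261)) = -126212900220 - (-213)/(302 + 1/261) = -126212900220 - (-213)/78823/261 = -126212900220 - (-213)*261/78823 = -126212900220 - 1*(-55593/78823) = -126212900220 + 55593/78823 = -9948479433985467/78823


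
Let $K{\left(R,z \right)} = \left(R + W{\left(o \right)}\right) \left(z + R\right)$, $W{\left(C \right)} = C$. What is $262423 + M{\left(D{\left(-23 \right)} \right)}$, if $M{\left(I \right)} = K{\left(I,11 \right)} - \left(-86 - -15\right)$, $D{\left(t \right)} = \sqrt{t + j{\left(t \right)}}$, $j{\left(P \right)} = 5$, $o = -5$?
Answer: $262421 + 18 i \sqrt{2} \approx 2.6242 \cdot 10^{5} + 25.456 i$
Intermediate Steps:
$D{\left(t \right)} = \sqrt{5 + t}$ ($D{\left(t \right)} = \sqrt{t + 5} = \sqrt{5 + t}$)
$K{\left(R,z \right)} = \left(-5 + R\right) \left(R + z\right)$ ($K{\left(R,z \right)} = \left(R - 5\right) \left(z + R\right) = \left(-5 + R\right) \left(R + z\right)$)
$M{\left(I \right)} = 16 + I^{2} + 6 I$ ($M{\left(I \right)} = \left(I^{2} - 5 I - 55 + I 11\right) - \left(-86 - -15\right) = \left(I^{2} - 5 I - 55 + 11 I\right) - \left(-86 + 15\right) = \left(-55 + I^{2} + 6 I\right) - -71 = \left(-55 + I^{2} + 6 I\right) + 71 = 16 + I^{2} + 6 I$)
$262423 + M{\left(D{\left(-23 \right)} \right)} = 262423 + \left(16 + \left(\sqrt{5 - 23}\right)^{2} + 6 \sqrt{5 - 23}\right) = 262423 + \left(16 + \left(\sqrt{-18}\right)^{2} + 6 \sqrt{-18}\right) = 262423 + \left(16 + \left(3 i \sqrt{2}\right)^{2} + 6 \cdot 3 i \sqrt{2}\right) = 262423 + \left(16 - 18 + 18 i \sqrt{2}\right) = 262423 - \left(2 - 18 i \sqrt{2}\right) = 262421 + 18 i \sqrt{2}$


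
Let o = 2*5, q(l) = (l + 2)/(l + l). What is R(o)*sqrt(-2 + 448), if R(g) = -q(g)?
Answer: -3*sqrt(446)/5 ≈ -12.671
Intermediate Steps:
q(l) = (2 + l)/(2*l) (q(l) = (2 + l)/((2*l)) = (2 + l)*(1/(2*l)) = (2 + l)/(2*l))
o = 10
R(g) = -(2 + g)/(2*g)
R(o)*sqrt(-2 + 448) = ((1/2)*(-2 - 1*10)/10)*sqrt(-2 + 448) = ((1/2)*(1/10)*(-2 - 10))*sqrt(446) = ((1/2)*(1/10)*(-12))*sqrt(446) = -3*sqrt(446)/5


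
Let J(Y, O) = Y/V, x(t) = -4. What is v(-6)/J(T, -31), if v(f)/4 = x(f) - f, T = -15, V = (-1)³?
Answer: 8/15 ≈ 0.53333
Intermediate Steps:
V = -1
J(Y, O) = -Y (J(Y, O) = Y/(-1) = Y*(-1) = -Y)
v(f) = -16 - 4*f (v(f) = 4*(-4 - f) = -16 - 4*f)
v(-6)/J(T, -31) = (-16 - 4*(-6))/((-1*(-15))) = (-16 + 24)/15 = 8*(1/15) = 8/15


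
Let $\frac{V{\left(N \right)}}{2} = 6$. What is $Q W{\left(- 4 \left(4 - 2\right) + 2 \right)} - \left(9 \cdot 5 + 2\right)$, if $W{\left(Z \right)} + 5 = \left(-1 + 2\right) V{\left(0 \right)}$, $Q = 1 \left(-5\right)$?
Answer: $-82$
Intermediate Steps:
$Q = -5$
$V{\left(N \right)} = 12$ ($V{\left(N \right)} = 2 \cdot 6 = 12$)
$W{\left(Z \right)} = 7$ ($W{\left(Z \right)} = -5 + \left(-1 + 2\right) 12 = -5 + 1 \cdot 12 = -5 + 12 = 7$)
$Q W{\left(- 4 \left(4 - 2\right) + 2 \right)} - \left(9 \cdot 5 + 2\right) = \left(-5\right) 7 - \left(9 \cdot 5 + 2\right) = -35 - \left(45 + 2\right) = -35 - 47 = -82$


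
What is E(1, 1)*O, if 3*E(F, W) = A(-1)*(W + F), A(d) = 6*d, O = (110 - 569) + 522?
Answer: -252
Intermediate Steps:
O = 63 (O = -459 + 522 = 63)
E(F, W) = -2*F - 2*W (E(F, W) = ((6*(-1))*(W + F))/3 = (-6*(F + W))/3 = (-6*F - 6*W)/3 = -2*F - 2*W)
E(1, 1)*O = (-2*1 - 2*1)*63 = (-2 - 2)*63 = -4*63 = -252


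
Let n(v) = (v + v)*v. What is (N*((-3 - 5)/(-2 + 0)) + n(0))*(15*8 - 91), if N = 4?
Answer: 464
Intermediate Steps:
n(v) = 2*v**2 (n(v) = (2*v)*v = 2*v**2)
(N*((-3 - 5)/(-2 + 0)) + n(0))*(15*8 - 91) = (4*((-3 - 5)/(-2 + 0)) + 2*0**2)*(15*8 - 91) = (4*(-8/(-2)) + 2*0)*(120 - 91) = (4*(-8*(-1/2)) + 0)*29 = (4*4 + 0)*29 = (16 + 0)*29 = 16*29 = 464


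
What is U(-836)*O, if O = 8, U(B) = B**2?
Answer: 5591168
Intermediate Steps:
U(-836)*O = (-836)**2*8 = 698896*8 = 5591168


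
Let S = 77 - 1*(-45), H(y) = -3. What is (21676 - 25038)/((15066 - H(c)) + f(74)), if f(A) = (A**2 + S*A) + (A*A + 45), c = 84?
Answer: -1681/17547 ≈ -0.095800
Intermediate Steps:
S = 122 (S = 77 + 45 = 122)
f(A) = 45 + 2*A**2 + 122*A (f(A) = (A**2 + 122*A) + (A*A + 45) = (A**2 + 122*A) + (A**2 + 45) = (A**2 + 122*A) + (45 + A**2) = 45 + 2*A**2 + 122*A)
(21676 - 25038)/((15066 - H(c)) + f(74)) = (21676 - 25038)/((15066 - 1*(-3)) + (45 + 2*74**2 + 122*74)) = -3362/((15066 + 3) + (45 + 2*5476 + 9028)) = -3362/(15069 + (45 + 10952 + 9028)) = -3362/(15069 + 20025) = -3362/35094 = -3362*1/35094 = -1681/17547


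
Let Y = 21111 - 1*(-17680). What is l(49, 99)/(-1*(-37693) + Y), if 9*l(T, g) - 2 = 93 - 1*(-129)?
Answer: 56/172089 ≈ 0.00032541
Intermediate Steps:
l(T, g) = 224/9 (l(T, g) = 2/9 + (93 - 1*(-129))/9 = 2/9 + (93 + 129)/9 = 2/9 + (⅑)*222 = 2/9 + 74/3 = 224/9)
Y = 38791 (Y = 21111 + 17680 = 38791)
l(49, 99)/(-1*(-37693) + Y) = 224/(9*(-1*(-37693) + 38791)) = 224/(9*(37693 + 38791)) = (224/9)/76484 = (224/9)*(1/76484) = 56/172089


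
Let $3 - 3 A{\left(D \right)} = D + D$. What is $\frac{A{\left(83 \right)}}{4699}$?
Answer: $- \frac{163}{14097} \approx -0.011563$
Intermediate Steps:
$A{\left(D \right)} = 1 - \frac{2 D}{3}$ ($A{\left(D \right)} = 1 - \frac{D + D}{3} = 1 - \frac{2 D}{3}$)
$\frac{A{\left(83 \right)}}{4699} = \frac{1 - \frac{166}{3}}{4699} = \left(1 - \frac{166}{3}\right) \frac{1}{4699} = \left(- \frac{163}{3}\right) \frac{1}{4699} = - \frac{163}{14097}$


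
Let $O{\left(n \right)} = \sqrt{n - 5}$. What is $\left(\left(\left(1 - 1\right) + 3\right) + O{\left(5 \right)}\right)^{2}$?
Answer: $9$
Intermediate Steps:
$O{\left(n \right)} = \sqrt{-5 + n}$
$\left(\left(\left(1 - 1\right) + 3\right) + O{\left(5 \right)}\right)^{2} = \left(\left(\left(1 - 1\right) + 3\right) + \sqrt{-5 + 5}\right)^{2} = \left(\left(0 + 3\right) + \sqrt{0}\right)^{2} = \left(3 + 0\right)^{2} = 3^{2} = 9$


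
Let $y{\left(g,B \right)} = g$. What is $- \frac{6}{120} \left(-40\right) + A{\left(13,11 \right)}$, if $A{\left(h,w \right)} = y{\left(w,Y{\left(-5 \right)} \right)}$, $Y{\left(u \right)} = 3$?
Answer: $13$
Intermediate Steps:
$A{\left(h,w \right)} = w$
$- \frac{6}{120} \left(-40\right) + A{\left(13,11 \right)} = - \frac{6}{120} \left(-40\right) + 11 = \left(-6\right) \frac{1}{120} \left(-40\right) + 11 = \left(- \frac{1}{20}\right) \left(-40\right) + 11 = 2 + 11 = 13$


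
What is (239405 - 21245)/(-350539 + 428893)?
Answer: 4040/1451 ≈ 2.7843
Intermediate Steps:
(239405 - 21245)/(-350539 + 428893) = 218160/78354 = 218160*(1/78354) = 4040/1451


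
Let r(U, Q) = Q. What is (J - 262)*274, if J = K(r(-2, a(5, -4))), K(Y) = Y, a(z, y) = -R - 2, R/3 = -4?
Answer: -69048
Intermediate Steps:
R = -12 (R = 3*(-4) = -12)
a(z, y) = 10 (a(z, y) = -1*(-12) - 2 = 12 - 2 = 10)
J = 10
(J - 262)*274 = (10 - 262)*274 = -252*274 = -69048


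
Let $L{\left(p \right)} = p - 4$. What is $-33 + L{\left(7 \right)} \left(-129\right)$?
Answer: $-420$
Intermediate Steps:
$L{\left(p \right)} = -4 + p$
$-33 + L{\left(7 \right)} \left(-129\right) = -33 + \left(-4 + 7\right) \left(-129\right) = -33 + 3 \left(-129\right) = -33 - 387 = -420$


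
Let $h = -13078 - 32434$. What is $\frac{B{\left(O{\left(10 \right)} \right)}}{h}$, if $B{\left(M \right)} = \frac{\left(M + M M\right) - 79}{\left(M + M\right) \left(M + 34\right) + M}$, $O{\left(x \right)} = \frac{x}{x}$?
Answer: $\frac{77}{3231352} \approx 2.3829 \cdot 10^{-5}$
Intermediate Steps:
$h = -45512$
$O{\left(x \right)} = 1$
$B{\left(M \right)} = \frac{-79 + M + M^{2}}{M + 2 M \left(34 + M\right)}$ ($B{\left(M \right)} = \frac{\left(M + M^{2}\right) - 79}{2 M \left(34 + M\right) + M} = \frac{-79 + M + M^{2}}{2 M \left(34 + M\right) + M} = \frac{-79 + M + M^{2}}{M + 2 M \left(34 + M\right)}$)
$\frac{B{\left(O{\left(10 \right)} \right)}}{h} = \frac{1^{-1} \frac{1}{69 + 2 \cdot 1} \left(-79 + 1 + 1^{2}\right)}{-45512} = 1 \frac{1}{69 + 2} \left(-79 + 1 + 1\right) \left(- \frac{1}{45512}\right) = 1 \cdot \frac{1}{71} \left(-77\right) \left(- \frac{1}{45512}\right) = \left(- \frac{77}{71}\right) \left(- \frac{1}{45512}\right) = \frac{77}{3231352}$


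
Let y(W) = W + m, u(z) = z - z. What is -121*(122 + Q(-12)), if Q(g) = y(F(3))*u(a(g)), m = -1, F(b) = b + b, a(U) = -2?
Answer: -14762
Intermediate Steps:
F(b) = 2*b
u(z) = 0
y(W) = -1 + W (y(W) = W - 1 = -1 + W)
Q(g) = 0 (Q(g) = (-1 + 2*3)*0 = (-1 + 6)*0 = 5*0 = 0)
-121*(122 + Q(-12)) = -121*(122 + 0) = -121*122 = -14762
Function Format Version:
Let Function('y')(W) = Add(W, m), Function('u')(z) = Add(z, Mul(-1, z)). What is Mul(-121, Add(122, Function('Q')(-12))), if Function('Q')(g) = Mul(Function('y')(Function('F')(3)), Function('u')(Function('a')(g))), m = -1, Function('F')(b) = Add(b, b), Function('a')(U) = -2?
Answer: -14762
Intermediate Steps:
Function('F')(b) = Mul(2, b)
Function('u')(z) = 0
Function('y')(W) = Add(-1, W) (Function('y')(W) = Add(W, -1) = Add(-1, W))
Function('Q')(g) = 0 (Function('Q')(g) = Mul(Add(-1, Mul(2, 3)), 0) = Mul(Add(-1, 6), 0) = Mul(5, 0) = 0)
Mul(-121, Add(122, Function('Q')(-12))) = Mul(-121, Add(122, 0)) = Mul(-121, 122) = -14762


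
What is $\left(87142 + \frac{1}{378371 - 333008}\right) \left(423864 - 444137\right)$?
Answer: $- \frac{80139626095331}{45363} \approx -1.7666 \cdot 10^{9}$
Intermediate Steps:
$\left(87142 + \frac{1}{378371 - 333008}\right) \left(423864 - 444137\right) = \left(87142 + \frac{1}{45363}\right) \left(-20273\right) = \frac{3953022547}{45363} \left(-20273\right) = - \frac{80139626095331}{45363}$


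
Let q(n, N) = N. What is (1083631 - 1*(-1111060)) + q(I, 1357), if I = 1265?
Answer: 2196048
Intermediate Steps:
(1083631 - 1*(-1111060)) + q(I, 1357) = (1083631 - 1*(-1111060)) + 1357 = (1083631 + 1111060) + 1357 = 2194691 + 1357 = 2196048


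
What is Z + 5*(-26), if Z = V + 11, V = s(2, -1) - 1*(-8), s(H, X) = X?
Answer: -112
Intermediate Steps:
V = 7 (V = -1 - 1*(-8) = -1 + 8 = 7)
Z = 18 (Z = 7 + 11 = 18)
Z + 5*(-26) = 18 + 5*(-26) = 18 - 130 = -112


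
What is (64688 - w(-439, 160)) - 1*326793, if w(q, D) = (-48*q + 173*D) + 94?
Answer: -310951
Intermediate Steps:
w(q, D) = 94 - 48*q + 173*D
(64688 - w(-439, 160)) - 1*326793 = (64688 - (94 - 48*(-439) + 173*160)) - 1*326793 = (64688 - (94 + 21072 + 27680)) - 326793 = (64688 - 1*48846) - 326793 = (64688 - 48846) - 326793 = 15842 - 326793 = -310951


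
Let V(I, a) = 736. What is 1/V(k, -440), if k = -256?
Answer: 1/736 ≈ 0.0013587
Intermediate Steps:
1/V(k, -440) = 1/736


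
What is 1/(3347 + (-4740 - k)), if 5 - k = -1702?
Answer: -1/3100 ≈ -0.00032258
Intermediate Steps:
k = 1707 (k = 5 - 1*(-1702) = 5 + 1702 = 1707)
1/(3347 + (-4740 - k)) = 1/(3347 + (-4740 - 1*1707)) = 1/(3347 + (-4740 - 1707)) = 1/(3347 - 6447) = 1/(-3100) = -1/3100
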